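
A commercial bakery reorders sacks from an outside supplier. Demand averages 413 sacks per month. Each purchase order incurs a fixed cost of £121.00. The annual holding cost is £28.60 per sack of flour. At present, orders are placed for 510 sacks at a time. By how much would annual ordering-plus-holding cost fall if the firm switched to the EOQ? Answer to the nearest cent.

Extra cost ≈ £2,612.09 per year

Annual demand D = 413 × 12 = 4,956.
EOQ = √(2DS/H) = √(2 × 4,956 × 121 / 28.6) ≈ 204.78.
Cost at Q* = (D/Q*)S + (Q*/2)H = √(2DSH) ≈ £5,856.75.
Cost at Q = 510: (4,956/510)×121 + (510/2)×28.6 = £1,175.84 + £7,293.00 = £8,468.84.
Excess = £8,468.84 − £5,856.75 = £2,612.09.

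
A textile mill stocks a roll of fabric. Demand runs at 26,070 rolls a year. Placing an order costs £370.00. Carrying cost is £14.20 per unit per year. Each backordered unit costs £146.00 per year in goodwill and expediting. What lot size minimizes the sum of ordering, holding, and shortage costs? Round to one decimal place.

Q* ≈ 1,220.9 rolls

With planned backorders, Q* = √(2DS/H) · √((H+B)/B).
√(2DS/H) = √(2 × 26,070 × 370 / 14.2) = 1165.580.
√((H+B)/B) = √((14.2+146)/146) = 1.0475.
Q* ≈ 1220.948.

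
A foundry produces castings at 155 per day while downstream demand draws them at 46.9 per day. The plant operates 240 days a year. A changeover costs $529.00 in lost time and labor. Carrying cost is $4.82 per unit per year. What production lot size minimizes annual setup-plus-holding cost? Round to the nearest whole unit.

Q* ≈ 1,882 castings

Annual demand D = 46.9 × 240 = 11,256.
Production build-up factor (1 − d/p) = 1 − 46.9/155 = 0.6974.
Q* = √(2DS / (H(1 − d/p))) = √(2 × 11,256 × 529 / (4.82 × 0.6974)).
= √(11,908,848 / 3.3616) ≈ 1882.194.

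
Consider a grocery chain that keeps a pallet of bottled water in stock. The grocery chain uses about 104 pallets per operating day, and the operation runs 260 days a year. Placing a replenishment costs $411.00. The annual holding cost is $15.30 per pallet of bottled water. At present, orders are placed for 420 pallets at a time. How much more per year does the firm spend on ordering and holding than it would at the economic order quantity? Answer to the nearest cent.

Annual demand D = 104 × 260 = 27,040.
EOQ = √(2DS/H) = √(2 × 27,040 × 411 / 15.3) ≈ 1205.30.
Cost at Q* = (D/Q*)S + (Q*/2)H = √(2DSH) ≈ $18,441.02.
Cost at Q = 420: (27,040/420)×411 + (420/2)×15.3 = $26,460.57 + $3,213.00 = $29,673.57.
Excess = $29,673.57 − $18,441.02 = $11,232.55.

Extra cost ≈ $11,232.55 per year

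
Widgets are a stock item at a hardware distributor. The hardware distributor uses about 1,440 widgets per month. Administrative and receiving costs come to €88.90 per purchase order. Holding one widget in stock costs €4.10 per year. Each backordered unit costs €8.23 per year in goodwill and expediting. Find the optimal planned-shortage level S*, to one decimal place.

S* ≈ 352.3 widgets

Annual demand D = 1,440 × 12 = 17,280.
With planned backorders, Q* = √(2DS/H) · √((H+B)/B).
√(2DS/H) = √(2 × 17,280 × 88.9 / 4.1) = 865.657.
√((H+B)/B) = √((4.1+8.23)/8.23) = 1.2240.
Q* ≈ 1059.565.
S* = Q* · H/(H+B) = 1059.565 × 4.1/12.33 ≈ 352.329.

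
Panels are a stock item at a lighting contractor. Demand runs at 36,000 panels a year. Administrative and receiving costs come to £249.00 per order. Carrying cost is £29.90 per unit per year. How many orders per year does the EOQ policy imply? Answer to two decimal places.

N ≈ 46.49 orders per year

Q* = √(2DS/H) = √(2 × 36,000 × 249 / 29.9) ≈ 774.34.
Orders per year = D / Q* = 36,000 / 774.34 ≈ 46.491.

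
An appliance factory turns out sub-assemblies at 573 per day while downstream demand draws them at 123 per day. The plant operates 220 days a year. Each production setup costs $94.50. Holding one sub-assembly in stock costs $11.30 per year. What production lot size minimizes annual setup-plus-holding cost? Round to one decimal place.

Q* ≈ 759.1 sub-assemblies

Annual demand D = 123 × 220 = 27,060.
Production build-up factor (1 − d/p) = 1 − 123/573 = 0.7853.
Q* = √(2DS / (H(1 − d/p))) = √(2 × 27,060 × 94.5 / (11.3 × 0.7853)).
= √(5,114,340 / 8.8743) ≈ 759.148.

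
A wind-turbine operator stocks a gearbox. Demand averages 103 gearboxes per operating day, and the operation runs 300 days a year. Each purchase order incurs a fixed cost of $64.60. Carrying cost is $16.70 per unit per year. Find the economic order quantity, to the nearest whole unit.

Annual demand D = 103 × 300 = 30,900.
EOQ = √(2DS / H) = √(2 × 30,900 × 64.6 / 16.7).
= √(3,992,280 / 16.7) = √239,058.6826 ≈ 488.936.

Q* ≈ 489 gearboxes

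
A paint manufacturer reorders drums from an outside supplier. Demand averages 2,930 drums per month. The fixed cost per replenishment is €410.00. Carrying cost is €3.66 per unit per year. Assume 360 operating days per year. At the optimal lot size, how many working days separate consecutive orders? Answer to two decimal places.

T ≈ 28.74 days

Annual demand D = 2,930 × 12 = 35,160.
The optimal lot size = √(2DS/H) = √(2 × 35,160 × 410 / 3.66) ≈ 2806.67.
Cycle time = Q*/D × 360 = 2806.67 / 35,160 × 360 ≈ 28.737 days.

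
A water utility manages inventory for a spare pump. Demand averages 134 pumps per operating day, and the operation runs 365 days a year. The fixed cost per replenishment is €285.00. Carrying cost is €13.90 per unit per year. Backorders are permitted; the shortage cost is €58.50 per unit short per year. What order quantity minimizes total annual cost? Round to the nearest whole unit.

Q* ≈ 1,576 pumps

Annual demand D = 134 × 365 = 48,910.
With planned backorders, Q* = √(2DS/H) · √((H+B)/B).
√(2DS/H) = √(2 × 48,910 × 285 / 13.9) = 1416.214.
√((H+B)/B) = √((13.9+58.5)/58.5) = 1.1125.
Q* ≈ 1575.507.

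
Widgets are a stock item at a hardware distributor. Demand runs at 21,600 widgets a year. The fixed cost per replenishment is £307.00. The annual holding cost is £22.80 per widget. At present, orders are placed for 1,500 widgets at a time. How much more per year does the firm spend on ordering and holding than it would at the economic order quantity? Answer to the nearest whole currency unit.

EOQ = √(2DS/H) = √(2 × 21,600 × 307 / 22.8) ≈ 762.68.
Cost at Q* = (D/Q*)S + (Q*/2)H = √(2DSH) ≈ £17,389.16.
Cost at Q = 1,500: (21,600/1,500)×307 + (1,500/2)×22.8 = £4,420.80 + £17,100.00 = £21,520.80.
Excess = £21,520.80 − £17,389.16 = £4,131.64.

Extra cost ≈ £4,132 per year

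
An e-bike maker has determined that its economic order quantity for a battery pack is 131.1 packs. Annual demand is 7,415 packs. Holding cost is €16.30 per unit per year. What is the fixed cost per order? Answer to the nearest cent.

S ≈ €18.89

Invert the EOQ relation Q*² = 2DS/H.
From Q* = √(2DS/H): S = Q*²H / (2D) = 131.1² × 16.3 / (2 × 7,415) = 18.8909.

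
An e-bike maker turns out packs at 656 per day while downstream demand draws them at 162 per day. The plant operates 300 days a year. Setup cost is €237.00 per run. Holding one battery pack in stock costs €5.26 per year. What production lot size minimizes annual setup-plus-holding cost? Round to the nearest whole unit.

Q* ≈ 2,412 packs

Annual demand D = 162 × 300 = 48,600.
Production build-up factor (1 − d/p) = 1 − 162/656 = 0.7530.
Q* = √(2DS / (H(1 − d/p))) = √(2 × 48,600 × 237 / (5.26 × 0.7530)).
= √(23,036,400 / 3.961) ≈ 2411.587.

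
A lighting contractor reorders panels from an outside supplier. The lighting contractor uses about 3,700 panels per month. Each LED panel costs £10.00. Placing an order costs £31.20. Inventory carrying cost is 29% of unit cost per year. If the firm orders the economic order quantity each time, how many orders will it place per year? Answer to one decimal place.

N ≈ 45.4 orders per year

Annual demand D = 3,700 × 12 = 44,400.
Holding cost H = 0.29 × £10.00 = £2.9000 per unit per year.
EOQ = √(2DS/H) = √(2 × 44,400 × 31.2 / 2.9) ≈ 977.43.
Orders per year = D / Q* = 44,400 / 977.43 ≈ 45.425.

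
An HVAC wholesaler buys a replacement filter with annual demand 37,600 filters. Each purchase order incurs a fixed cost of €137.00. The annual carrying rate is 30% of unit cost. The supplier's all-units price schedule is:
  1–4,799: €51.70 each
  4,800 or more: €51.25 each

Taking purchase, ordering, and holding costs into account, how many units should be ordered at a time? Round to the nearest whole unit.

Holding cost per unit per year at price C is H = 0.30·C.
For each price level, check whether its EOQ is feasible; otherwise the best quantity at that price is the breakpoint.
EOQ at €51.70 = 815.0 (feasible in tier 1): TC = 37,600×€51.70 + (37,600/815.0)×137 + (815.0/2)×0.30×€51.70 = €1,956,560.82.
EOQ at €51.25 = 818.6 < 4800, so use break Q=4800: TC = 37,600×€51.25 + (37,600/4800.0)×137 + (4800.0/2)×0.30×€51.25 = €1,964,973.17.
Lowest total cost is €1,956,560.82 at Q = 815.0.

Q* ≈ 815 filters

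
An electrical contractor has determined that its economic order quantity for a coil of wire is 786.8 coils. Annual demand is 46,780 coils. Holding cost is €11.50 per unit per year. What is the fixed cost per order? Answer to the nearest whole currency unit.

Squaring Q* = √(2DS/H) gives Q*² = 2DS/H.
From Q* = √(2DS/H): S = Q*²H / (2D) = 786.8² × 11.5 / (2 × 46,780) = 76.0915.

S ≈ €76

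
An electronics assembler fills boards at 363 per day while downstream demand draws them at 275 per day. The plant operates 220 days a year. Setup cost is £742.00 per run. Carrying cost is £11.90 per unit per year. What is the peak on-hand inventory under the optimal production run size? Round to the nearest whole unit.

I_max ≈ 1,352 boards

Annual demand D = 275 × 220 = 60,500.
Production build-up factor (1 − d/p) = 1 − 275/363 = 0.2424.
Q* = √(2DS / (H(1 − d/p))) = √(2 × 60,500 × 742 / (11.9 × 0.2424)).
= √(89,782,000 / 2.8848) ≈ 5578.702.
Maximum inventory = Q*(1 − d/p) = 5578.702 × 0.2424 ≈ 1352.413.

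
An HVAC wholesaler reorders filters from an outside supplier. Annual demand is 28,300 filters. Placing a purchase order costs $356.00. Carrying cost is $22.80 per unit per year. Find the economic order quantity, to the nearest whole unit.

Q* ≈ 940 filters

EOQ = √(2DS / H) = √(2 × 28,300 × 356 / 22.8).
= √(20,149,600 / 22.8) = √883,754.386 ≈ 940.082.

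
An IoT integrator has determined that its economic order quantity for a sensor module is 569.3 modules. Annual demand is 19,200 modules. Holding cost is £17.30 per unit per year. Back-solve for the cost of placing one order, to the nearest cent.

Squaring Q* = √(2DS/H) gives Q*² = 2DS/H.
From Q* = √(2DS/H): S = Q*²H / (2D) = 569.3² × 17.3 / (2 × 19,200) = 146.0149.

S ≈ £146.01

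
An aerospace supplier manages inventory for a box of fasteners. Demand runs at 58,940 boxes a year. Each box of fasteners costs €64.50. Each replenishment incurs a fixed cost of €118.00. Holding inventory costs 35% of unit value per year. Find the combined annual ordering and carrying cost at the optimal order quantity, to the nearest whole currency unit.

Holding cost H = 0.35 × €64.50 = €22.5750 per unit per year.
Q* = √(2DS/H) = √(2 × 58,940 × 118 / 22.575) ≈ 784.96.
At the optimum the two cost components are equal, so total cost = 2·(Q*/2)H = Q*·H.
Minimum total = √(2DSH) = √(2 × 58,940 × 118 × 22.575) ≈ 17720.458.

TC* ≈ €17,720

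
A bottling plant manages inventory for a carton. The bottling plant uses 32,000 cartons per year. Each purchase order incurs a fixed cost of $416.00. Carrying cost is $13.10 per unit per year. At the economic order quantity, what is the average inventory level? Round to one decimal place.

Q* = √(2DS/H) = √(2 × 32,000 × 416 / 13.1) ≈ 1425.61.
Average inventory = Q*/2 ≈ 1425.61 / 2 = 712.805.

Average inventory ≈ 712.8 cartons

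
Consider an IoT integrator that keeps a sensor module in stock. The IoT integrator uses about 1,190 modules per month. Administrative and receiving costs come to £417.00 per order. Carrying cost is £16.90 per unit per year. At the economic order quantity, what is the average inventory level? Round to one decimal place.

Average inventory ≈ 419.7 modules

Annual demand D = 1,190 × 12 = 14,280.
The optimal lot size = √(2DS/H) = √(2 × 14,280 × 417 / 16.9) ≈ 839.47.
Average inventory = Q*/2 ≈ 839.47 / 2 = 419.734.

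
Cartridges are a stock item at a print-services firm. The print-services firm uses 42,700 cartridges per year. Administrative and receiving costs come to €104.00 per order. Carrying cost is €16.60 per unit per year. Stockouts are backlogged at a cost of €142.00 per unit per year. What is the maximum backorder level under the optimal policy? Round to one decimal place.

With planned backorders, Q* = √(2DS/H) · √((H+B)/B).
√(2DS/H) = √(2 × 42,700 × 104 / 16.6) = 731.462.
√((H+B)/B) = √((16.6+142)/142) = 1.0568.
Q* ≈ 773.035.
S* = Q* · H/(H+B) = 773.035 × 16.6/158.6 ≈ 80.910.

S* ≈ 80.9 cartridges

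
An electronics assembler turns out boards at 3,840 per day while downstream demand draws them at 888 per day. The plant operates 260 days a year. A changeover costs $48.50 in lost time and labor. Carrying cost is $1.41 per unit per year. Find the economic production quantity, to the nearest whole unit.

Annual demand D = 888 × 260 = 230,880.
Production build-up factor (1 − d/p) = 1 − 888/3,840 = 0.7688.
Q* = √(2DS / (H(1 − d/p))) = √(2 × 230,880 × 48.5 / (1.41 × 0.7688)).
= √(22,395,360 / 1.0839) ≈ 4545.450.

Q* ≈ 4,545 boards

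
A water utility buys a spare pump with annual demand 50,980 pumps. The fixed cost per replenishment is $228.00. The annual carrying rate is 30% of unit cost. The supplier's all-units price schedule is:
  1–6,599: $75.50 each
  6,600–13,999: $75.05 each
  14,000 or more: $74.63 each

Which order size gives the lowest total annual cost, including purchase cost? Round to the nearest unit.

Holding cost per unit per year at price C is H = 0.30·C.
Candidates are each tier's EOQ (if it falls in that tier) and each price-break quantity.
EOQ at $75.50 = 1013.1 (feasible in tier 1): TC = 50,980×$75.50 + (50,980/1013.1)×228 + (1013.1/2)×0.30×$75.50 = $3,871,936.50.
EOQ at $75.05 = 1016.1 < 6600, so use break Q=6600: TC = 50,980×$75.05 + (50,980/6600.0)×228 + (6600.0/2)×0.30×$75.05 = $3,902,109.63.
EOQ at $74.63 = 1019.0 < 14000, so use break Q=14000: TC = 50,980×$74.63 + (50,980/14000.0)×228 + (14000.0/2)×0.30×$74.63 = $3,962,190.65.
Lowest total cost is $3,871,936.50 at Q = 1013.1.

Q* ≈ 1,013 pumps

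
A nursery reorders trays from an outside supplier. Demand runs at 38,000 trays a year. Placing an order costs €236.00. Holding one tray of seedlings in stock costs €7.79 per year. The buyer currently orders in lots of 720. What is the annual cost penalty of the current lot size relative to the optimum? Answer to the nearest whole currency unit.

EOQ = √(2DS/H) = √(2 × 38,000 × 236 / 7.79) ≈ 1517.38.
Cost at Q* = (D/Q*)S + (Q*/2)H = √(2DSH) ≈ €11,820.38.
Cost at Q = 720: (38,000/720)×236 + (720/2)×7.79 = €12,455.56 + €2,804.40 = €15,259.96.
Excess = €15,259.96 − €11,820.38 = €3,439.57.

Extra cost ≈ €3,440 per year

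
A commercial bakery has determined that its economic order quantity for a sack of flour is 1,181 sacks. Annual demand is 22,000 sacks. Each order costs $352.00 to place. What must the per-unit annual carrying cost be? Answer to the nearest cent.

H ≈ $11.10

Invert the EOQ relation Q*² = 2DS/H.
From Q* = √(2DS/H): H = 2DS / Q*² = 2 × 22,000 × 352 / 1,181² = 11.1044.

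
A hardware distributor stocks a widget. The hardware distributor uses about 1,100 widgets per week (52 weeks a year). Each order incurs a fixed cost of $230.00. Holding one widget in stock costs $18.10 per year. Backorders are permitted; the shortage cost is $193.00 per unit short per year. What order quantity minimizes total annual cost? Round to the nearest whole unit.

Q* ≈ 1,261 widgets

Annual demand D = 1,100 × 52 = 57,200.
With planned backorders, Q* = √(2DS/H) · √((H+B)/B).
√(2DS/H) = √(2 × 57,200 × 230 / 18.1) = 1205.696.
√((H+B)/B) = √((18.1+193)/193) = 1.0458.
Q* ≈ 1260.965.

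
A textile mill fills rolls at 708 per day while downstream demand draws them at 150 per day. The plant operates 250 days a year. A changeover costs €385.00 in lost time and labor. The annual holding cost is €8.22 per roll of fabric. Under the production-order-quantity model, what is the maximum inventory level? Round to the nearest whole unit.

I_max ≈ 1,664 rolls

Annual demand D = 150 × 250 = 37,500.
Production build-up factor (1 − d/p) = 1 − 150/708 = 0.7881.
Q* = √(2DS / (H(1 − d/p))) = √(2 × 37,500 × 385 / (8.22 × 0.7881)).
= √(28,875,000 / 6.4785) ≈ 2111.177.
Maximum inventory = Q*(1 − d/p) = 2111.177 × 0.7881 ≈ 1663.894.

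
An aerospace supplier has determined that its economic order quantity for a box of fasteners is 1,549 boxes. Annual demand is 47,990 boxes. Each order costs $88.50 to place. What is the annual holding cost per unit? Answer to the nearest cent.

H ≈ $3.54

The basic EOQ model gives Q* = √(2DS/H); rearrange for the unknown.
From Q* = √(2DS/H): H = 2DS / Q*² = 2 × 47,990 × 88.5 / 1,549² = 3.5401.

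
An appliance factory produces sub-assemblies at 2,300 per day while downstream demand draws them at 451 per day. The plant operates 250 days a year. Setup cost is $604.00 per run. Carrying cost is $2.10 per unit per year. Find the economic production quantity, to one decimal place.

Annual demand D = 451 × 250 = 112,750.
Production build-up factor (1 − d/p) = 1 − 451/2,300 = 0.8039.
Q* = √(2DS / (H(1 − d/p))) = √(2 × 112,750 × 604 / (2.1 × 0.8039)).
= √(136,202,000 / 1.6882) ≈ 8982.093.

Q* ≈ 8,982.1 sub-assemblies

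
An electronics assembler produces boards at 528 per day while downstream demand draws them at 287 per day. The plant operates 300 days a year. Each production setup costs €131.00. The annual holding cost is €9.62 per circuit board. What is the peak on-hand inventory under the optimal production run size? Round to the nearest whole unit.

I_max ≈ 1,035 boards

Annual demand D = 287 × 300 = 86,100.
Production build-up factor (1 − d/p) = 1 − 287/528 = 0.4564.
Q* = √(2DS / (H(1 − d/p))) = √(2 × 86,100 × 131 / (9.62 × 0.4564)).
= √(22,558,200 / 4.3909) ≈ 2266.591.
Maximum inventory = Q*(1 − d/p) = 2266.591 × 0.4564 ≈ 1034.561.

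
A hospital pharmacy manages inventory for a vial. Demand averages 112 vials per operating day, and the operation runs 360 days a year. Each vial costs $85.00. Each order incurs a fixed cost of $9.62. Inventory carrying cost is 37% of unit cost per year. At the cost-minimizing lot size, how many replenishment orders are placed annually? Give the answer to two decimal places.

Annual demand D = 112 × 360 = 40,320.
Holding cost H = 0.37 × $85.00 = $31.4500 per unit per year.
EOQ = √(2DS/H) = √(2 × 40,320 × 9.62 / 31.45) ≈ 157.06.
Orders per year = D / Q* = 40,320 / 157.06 ≈ 256.725.

N ≈ 256.72 orders per year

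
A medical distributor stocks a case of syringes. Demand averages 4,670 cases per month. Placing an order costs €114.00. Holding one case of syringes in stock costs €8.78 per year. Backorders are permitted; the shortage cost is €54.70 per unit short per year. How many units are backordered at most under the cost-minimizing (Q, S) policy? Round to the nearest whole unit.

Annual demand D = 4,670 × 12 = 56,040.
With planned backorders, Q* = √(2DS/H) · √((H+B)/B).
√(2DS/H) = √(2 × 56,040 × 114 / 8.78) = 1206.339.
√((H+B)/B) = √((8.78+54.7)/54.7) = 1.0773.
Q* ≈ 1299.553.
S* = Q* · H/(H+B) = 1299.553 × 8.78/63.48 ≈ 179.743.

S* ≈ 180 cases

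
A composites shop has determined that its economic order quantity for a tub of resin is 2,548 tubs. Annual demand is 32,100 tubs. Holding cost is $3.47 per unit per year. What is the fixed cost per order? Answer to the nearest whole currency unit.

The basic EOQ model gives Q* = √(2DS/H); rearrange for the unknown.
From Q* = √(2DS/H): S = Q*²H / (2D) = 2,548² × 3.47 / (2 × 32,100) = 350.9080.

S ≈ $351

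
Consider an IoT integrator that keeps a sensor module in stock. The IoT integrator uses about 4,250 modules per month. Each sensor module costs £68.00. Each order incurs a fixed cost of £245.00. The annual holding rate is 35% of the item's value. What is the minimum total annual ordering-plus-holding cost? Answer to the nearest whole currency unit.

Annual demand D = 4,250 × 12 = 51,000.
Holding cost H = 0.35 × £68.00 = £23.8000 per unit per year.
The optimal lot size = √(2DS/H) = √(2 × 51,000 × 245 / 23.8) ≈ 1024.70.
At the optimum the two cost components are equal, so total cost = 2·(Q*/2)H = Q*·H.
Minimum total = √(2DSH) = √(2 × 51,000 × 245 × 23.8) ≈ 24387.743.

TC* ≈ £24,388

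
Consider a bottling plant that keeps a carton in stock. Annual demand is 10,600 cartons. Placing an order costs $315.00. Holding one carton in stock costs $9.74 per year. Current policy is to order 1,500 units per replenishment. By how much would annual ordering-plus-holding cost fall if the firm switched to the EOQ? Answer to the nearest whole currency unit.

EOQ = √(2DS/H) = √(2 × 10,600 × 315 / 9.74) ≈ 828.03.
Cost at Q* = (D/Q*)S + (Q*/2)H = √(2DSH) ≈ $8,064.97.
Cost at Q = 1,500: (10,600/1,500)×315 + (1,500/2)×9.74 = $2,226.00 + $7,305.00 = $9,531.00.
Excess = $9,531.00 − $8,064.97 = $1,466.03.

Extra cost ≈ $1,466 per year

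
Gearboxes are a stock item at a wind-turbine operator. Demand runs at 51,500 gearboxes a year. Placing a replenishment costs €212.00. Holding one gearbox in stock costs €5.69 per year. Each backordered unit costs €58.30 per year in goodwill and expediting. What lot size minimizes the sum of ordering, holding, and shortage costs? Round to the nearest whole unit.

With planned backorders, Q* = √(2DS/H) · √((H+B)/B).
√(2DS/H) = √(2 × 51,500 × 212 / 5.69) = 1958.982.
√((H+B)/B) = √((5.69+58.3)/58.3) = 1.0477.
Q* ≈ 2052.354.

Q* ≈ 2,052 gearboxes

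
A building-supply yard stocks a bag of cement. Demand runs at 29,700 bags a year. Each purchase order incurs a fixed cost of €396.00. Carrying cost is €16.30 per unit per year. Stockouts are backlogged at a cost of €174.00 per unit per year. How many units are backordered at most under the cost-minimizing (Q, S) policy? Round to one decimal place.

S* ≈ 107.6 bags

With planned backorders, Q* = √(2DS/H) · √((H+B)/B).
√(2DS/H) = √(2 × 29,700 × 396 / 16.3) = 1201.288.
√((H+B)/B) = √((16.3+174)/174) = 1.0458.
Q* ≈ 1256.295.
S* = Q* · H/(H+B) = 1256.295 × 16.3/190.3 ≈ 107.607.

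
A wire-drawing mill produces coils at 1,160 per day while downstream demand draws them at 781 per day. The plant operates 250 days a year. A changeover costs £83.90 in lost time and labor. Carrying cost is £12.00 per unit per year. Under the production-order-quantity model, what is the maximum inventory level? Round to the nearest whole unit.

I_max ≈ 944 coils

Annual demand D = 781 × 250 = 195,250.
Production build-up factor (1 − d/p) = 1 − 781/1,160 = 0.3267.
Q* = √(2DS / (H(1 − d/p))) = √(2 × 195,250 × 83.9 / (12 × 0.3267)).
= √(32,762,950 / 3.9207) ≈ 2890.748.
Maximum inventory = Q*(1 − d/p) = 2890.748 × 0.3267 ≈ 944.477.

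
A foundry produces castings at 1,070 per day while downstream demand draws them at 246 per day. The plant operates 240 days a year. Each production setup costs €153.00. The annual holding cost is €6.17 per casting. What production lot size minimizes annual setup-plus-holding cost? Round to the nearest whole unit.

Q* ≈ 1,950 castings

Annual demand D = 246 × 240 = 59,040.
Production build-up factor (1 − d/p) = 1 − 246/1,070 = 0.7701.
Q* = √(2DS / (H(1 − d/p))) = √(2 × 59,040 × 153 / (6.17 × 0.7701)).
= √(18,066,240 / 4.7515) ≈ 1949.933.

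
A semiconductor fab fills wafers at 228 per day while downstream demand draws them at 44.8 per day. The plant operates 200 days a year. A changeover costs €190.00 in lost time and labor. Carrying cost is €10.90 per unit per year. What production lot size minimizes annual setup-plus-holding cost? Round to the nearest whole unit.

Q* ≈ 624 wafers

Annual demand D = 44.8 × 200 = 8,960.
Production build-up factor (1 − d/p) = 1 − 44.8/228 = 0.8035.
Q* = √(2DS / (H(1 − d/p))) = √(2 × 8,960 × 190 / (10.9 × 0.8035)).
= √(3,404,800 / 8.7582) ≈ 623.501.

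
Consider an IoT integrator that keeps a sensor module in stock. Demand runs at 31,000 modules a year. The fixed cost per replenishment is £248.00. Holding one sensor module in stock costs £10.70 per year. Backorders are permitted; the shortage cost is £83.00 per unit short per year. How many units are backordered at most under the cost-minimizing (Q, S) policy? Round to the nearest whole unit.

With planned backorders, Q* = √(2DS/H) · √((H+B)/B).
√(2DS/H) = √(2 × 31,000 × 248 / 10.7) = 1198.753.
√((H+B)/B) = √((10.7+83)/83) = 1.0625.
Q* ≈ 1273.681.
S* = Q* · H/(H+B) = 1273.681 × 10.7/93.7 ≈ 145.447.

S* ≈ 145 modules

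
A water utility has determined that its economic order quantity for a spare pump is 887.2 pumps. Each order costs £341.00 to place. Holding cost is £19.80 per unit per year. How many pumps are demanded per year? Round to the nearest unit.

Invert the EOQ relation Q*² = 2DS/H.
From Q* = √(2DS/H): D = Q*²H / (2S) = 887.2² × 19.8 / (2 × 341) = 22851.982.

D ≈ 22,852 pumps per year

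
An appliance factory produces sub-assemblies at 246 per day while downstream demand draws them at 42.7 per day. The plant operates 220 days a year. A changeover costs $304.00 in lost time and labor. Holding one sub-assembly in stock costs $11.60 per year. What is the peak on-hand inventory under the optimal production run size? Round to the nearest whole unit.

Annual demand D = 42.7 × 220 = 9,394.
Production build-up factor (1 − d/p) = 1 − 42.7/246 = 0.8264.
Q* = √(2DS / (H(1 − d/p))) = √(2 × 9,394 × 304 / (11.6 × 0.8264)).
= √(5,711,552 / 9.5865) ≈ 771.875.
Maximum inventory = Q*(1 − d/p) = 771.875 × 0.8264 ≈ 637.895.

I_max ≈ 638 sub-assemblies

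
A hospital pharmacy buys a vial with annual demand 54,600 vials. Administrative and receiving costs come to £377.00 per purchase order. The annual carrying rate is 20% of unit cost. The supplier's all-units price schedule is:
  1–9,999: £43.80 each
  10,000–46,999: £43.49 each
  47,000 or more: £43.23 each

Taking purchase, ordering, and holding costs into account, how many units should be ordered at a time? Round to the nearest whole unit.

Q* ≈ 2,168 vials

Holding cost per unit per year at price C is H = 0.20·C.
Candidates are each tier's EOQ (if it falls in that tier) and each price-break quantity.
EOQ at £43.80 = 2167.9 (feasible in tier 1): TC = 54,600×£43.80 + (54,600/2167.9)×377 + (2167.9/2)×0.20×£43.80 = £2,410,470.40.
EOQ at £43.49 = 2175.6 < 10000, so use break Q=10000: TC = 54,600×£43.49 + (54,600/10000.0)×377 + (10000.0/2)×0.20×£43.49 = £2,420,102.42.
EOQ at £43.23 = 2182.1 < 47000, so use break Q=47000: TC = 54,600×£43.23 + (54,600/47000.0)×377 + (47000.0/2)×0.20×£43.23 = £2,563,976.96.
Lowest total cost is £2,410,470.40 at Q = 2167.9.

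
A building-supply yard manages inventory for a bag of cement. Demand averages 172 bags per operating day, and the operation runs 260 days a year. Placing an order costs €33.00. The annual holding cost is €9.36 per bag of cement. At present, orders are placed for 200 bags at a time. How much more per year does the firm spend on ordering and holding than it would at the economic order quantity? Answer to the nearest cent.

Annual demand D = 172 × 260 = 44,720.
EOQ = √(2DS/H) = √(2 × 44,720 × 33 / 9.36) ≈ 561.55.
Cost at Q* = (D/Q*)S + (Q*/2)H = √(2DSH) ≈ €5,256.07.
Cost at Q = 200: (44,720/200)×33 + (200/2)×9.36 = €7,378.80 + €936.00 = €8,314.80.
Excess = €8,314.80 − €5,256.07 = €3,058.73.

Extra cost ≈ €3,058.73 per year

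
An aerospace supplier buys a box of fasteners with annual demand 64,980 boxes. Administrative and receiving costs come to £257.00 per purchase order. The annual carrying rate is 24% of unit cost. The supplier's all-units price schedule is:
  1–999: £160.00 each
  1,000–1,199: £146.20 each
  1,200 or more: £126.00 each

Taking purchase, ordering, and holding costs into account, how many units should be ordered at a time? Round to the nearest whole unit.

Q* ≈ 1,200 boxes

Holding cost per unit per year at price C is H = 0.24·C.
Candidates are each tier's EOQ (if it falls in that tier) and each price-break quantity.
EOQ at £160.00 = 932.6 (feasible in tier 1): TC = 64,980×£160.00 + (64,980/932.6)×257 + (932.6/2)×0.24×£160.00 = £10,432,612.70.
EOQ at £146.20 = 975.6 < 1000, so use break Q=1000: TC = 64,980×£146.20 + (64,980/1000.0)×257 + (1000.0/2)×0.24×£146.20 = £9,534,319.86.
EOQ at £126.00 = 1050.9 < 1200, so use break Q=1200: TC = 64,980×£126.00 + (64,980/1200.0)×257 + (1200.0/2)×0.24×£126.00 = £8,219,540.55.
Lowest total cost is £8,219,540.55 at Q = 1200.0.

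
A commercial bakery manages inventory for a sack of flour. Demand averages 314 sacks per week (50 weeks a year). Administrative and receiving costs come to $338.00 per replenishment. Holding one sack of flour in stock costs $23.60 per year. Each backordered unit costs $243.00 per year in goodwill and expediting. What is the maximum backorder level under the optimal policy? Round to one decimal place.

Annual demand D = 314 × 50 = 15,700.
With planned backorders, Q* = √(2DS/H) · √((H+B)/B).
√(2DS/H) = √(2 × 15,700 × 338 / 23.6) = 670.606.
√((H+B)/B) = √((23.6+243)/243) = 1.0474.
Q* ≈ 702.416.
S* = Q* · H/(H+B) = 702.416 × 23.6/266.6 ≈ 62.179.

S* ≈ 62.2 sacks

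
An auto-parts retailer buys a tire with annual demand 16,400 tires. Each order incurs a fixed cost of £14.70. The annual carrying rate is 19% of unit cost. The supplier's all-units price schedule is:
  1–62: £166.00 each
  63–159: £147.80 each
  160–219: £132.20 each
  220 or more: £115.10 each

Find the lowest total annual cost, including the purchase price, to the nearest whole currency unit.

TC* ≈ £1,891,141

Holding cost per unit per year at price C is H = 0.19·C.
Candidates are each tier's EOQ (if it falls in that tier) and each price-break quantity.
Tier 1 (£166.00): EOQ = 123.6 exceeds tier's upper bound 62, so this tier is dominated.
EOQ at £147.80 = 131.0 (feasible in tier 2): TC = 16,400×£147.80 + (16,400/131.0)×14.7 + (131.0/2)×0.19×£147.80 = £2,427,599.68.
EOQ at £132.20 = 138.5 < 160, so use break Q=160: TC = 16,400×£132.20 + (16,400/160.0)×14.7 + (160.0/2)×0.19×£132.20 = £2,171,596.19.
EOQ at £115.10 = 148.5 < 220, so use break Q=220: TC = 16,400×£115.10 + (16,400/220.0)×14.7 + (220.0/2)×0.19×£115.10 = £1,891,141.41.
Lowest total cost among the candidates is at Q = 220.0.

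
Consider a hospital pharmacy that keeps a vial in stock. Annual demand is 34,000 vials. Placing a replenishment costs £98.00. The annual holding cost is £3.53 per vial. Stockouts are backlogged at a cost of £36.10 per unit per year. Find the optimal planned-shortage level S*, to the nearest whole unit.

S* ≈ 128 vials

With planned backorders, Q* = √(2DS/H) · √((H+B)/B).
√(2DS/H) = √(2 × 34,000 × 98 / 3.53) = 1373.979.
√((H+B)/B) = √((3.53+36.1)/36.1) = 1.0478.
Q* ≈ 1439.589.
S* = Q* · H/(H+B) = 1439.589 × 3.53/39.63 ≈ 128.230.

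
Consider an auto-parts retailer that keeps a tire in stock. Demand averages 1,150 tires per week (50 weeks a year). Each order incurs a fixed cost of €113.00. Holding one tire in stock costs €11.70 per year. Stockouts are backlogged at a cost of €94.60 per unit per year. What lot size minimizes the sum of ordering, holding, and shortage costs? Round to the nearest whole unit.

Q* ≈ 1,117 tires

Annual demand D = 1,150 × 50 = 57,500.
With planned backorders, Q* = √(2DS/H) · √((H+B)/B).
√(2DS/H) = √(2 × 57,500 × 113 / 11.7) = 1053.890.
√((H+B)/B) = √((11.7+94.6)/94.6) = 1.0600.
Q* ≈ 1117.162.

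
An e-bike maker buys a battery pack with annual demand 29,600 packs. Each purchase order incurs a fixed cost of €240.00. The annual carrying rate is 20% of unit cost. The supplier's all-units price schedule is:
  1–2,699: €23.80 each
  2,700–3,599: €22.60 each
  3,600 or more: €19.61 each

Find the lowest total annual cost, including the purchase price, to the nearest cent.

Holding cost per unit per year at price C is H = 0.20·C.
For each price level, check whether its EOQ is feasible; otherwise the best quantity at that price is the breakpoint.
EOQ at €23.80 = 1727.7 (feasible in tier 1): TC = 29,600×€23.80 + (29,600/1727.7)×240 + (1727.7/2)×0.20×€23.80 = €712,703.75.
EOQ at €22.60 = 1773.0 < 2700, so use break Q=2700: TC = 29,600×€22.60 + (29,600/2700.0)×240 + (2700.0/2)×0.20×€22.60 = €677,693.11.
EOQ at €19.61 = 1903.3 < 3600, so use break Q=3600: TC = 29,600×€19.61 + (29,600/3600.0)×240 + (3600.0/2)×0.20×€19.61 = €589,488.93.
Lowest total cost among the candidates is at Q = 3600.0.

TC* ≈ €589,488.93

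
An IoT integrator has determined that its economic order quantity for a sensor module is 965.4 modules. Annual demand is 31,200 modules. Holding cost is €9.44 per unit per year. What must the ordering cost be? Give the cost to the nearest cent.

The basic EOQ model gives Q* = √(2DS/H); rearrange for the unknown.
From Q* = √(2DS/H): S = Q*²H / (2D) = 965.4² × 9.44 / (2 × 31,200) = 140.9944.

S ≈ €140.99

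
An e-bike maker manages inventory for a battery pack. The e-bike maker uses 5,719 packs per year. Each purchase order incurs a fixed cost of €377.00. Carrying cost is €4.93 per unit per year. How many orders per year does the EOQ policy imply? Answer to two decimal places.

N ≈ 6.12 orders per year

The optimal lot size = √(2DS/H) = √(2 × 5,719 × 377 / 4.93) ≈ 935.24.
Orders per year = D / Q* = 5,719 / 935.24 ≈ 6.115.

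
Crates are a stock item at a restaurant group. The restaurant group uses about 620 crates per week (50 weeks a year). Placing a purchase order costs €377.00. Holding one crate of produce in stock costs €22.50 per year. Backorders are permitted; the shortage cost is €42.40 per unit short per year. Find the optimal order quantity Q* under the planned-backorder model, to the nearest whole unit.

Q* ≈ 1,261 crates

Annual demand D = 620 × 50 = 31,000.
With planned backorders, Q* = √(2DS/H) · √((H+B)/B).
√(2DS/H) = √(2 × 31,000 × 377 / 22.5) = 1019.237.
√((H+B)/B) = √((22.5+42.4)/42.4) = 1.2372.
Q* ≈ 1260.999.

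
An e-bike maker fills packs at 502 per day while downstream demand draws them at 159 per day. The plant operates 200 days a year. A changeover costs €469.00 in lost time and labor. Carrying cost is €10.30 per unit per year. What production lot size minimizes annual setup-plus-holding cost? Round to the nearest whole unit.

Annual demand D = 159 × 200 = 31,800.
Production build-up factor (1 − d/p) = 1 − 159/502 = 0.6833.
Q* = √(2DS / (H(1 − d/p))) = √(2 × 31,800 × 469 / (10.3 × 0.6833)).
= √(29,828,400 / 7.0376) ≈ 2058.738.

Q* ≈ 2,059 packs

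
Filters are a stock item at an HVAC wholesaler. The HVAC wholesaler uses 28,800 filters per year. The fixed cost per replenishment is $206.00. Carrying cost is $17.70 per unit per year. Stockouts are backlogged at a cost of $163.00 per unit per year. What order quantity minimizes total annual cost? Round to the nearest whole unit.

With planned backorders, Q* = √(2DS/H) · √((H+B)/B).
√(2DS/H) = √(2 × 28,800 × 206 / 17.7) = 818.763.
√((H+B)/B) = √((17.7+163)/163) = 1.0529.
Q* ≈ 862.072.

Q* ≈ 862 filters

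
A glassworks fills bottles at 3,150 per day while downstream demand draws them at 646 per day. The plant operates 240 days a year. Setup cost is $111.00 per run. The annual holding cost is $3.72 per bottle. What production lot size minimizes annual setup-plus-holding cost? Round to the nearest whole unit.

Q* ≈ 3,412 bottles

Annual demand D = 646 × 240 = 155,040.
Production build-up factor (1 − d/p) = 1 − 646/3,150 = 0.7949.
Q* = √(2DS / (H(1 − d/p))) = √(2 × 155,040 × 111 / (3.72 × 0.7949)).
= √(34,418,880 / 2.9571) ≈ 3411.654.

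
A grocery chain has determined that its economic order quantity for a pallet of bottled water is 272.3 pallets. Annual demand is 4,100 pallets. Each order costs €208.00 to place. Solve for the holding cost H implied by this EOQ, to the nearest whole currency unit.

H ≈ €23

Squaring Q* = √(2DS/H) gives Q*² = 2DS/H.
From Q* = √(2DS/H): H = 2DS / Q*² = 2 × 4,100 × 208 / 272.3² = 23.0029.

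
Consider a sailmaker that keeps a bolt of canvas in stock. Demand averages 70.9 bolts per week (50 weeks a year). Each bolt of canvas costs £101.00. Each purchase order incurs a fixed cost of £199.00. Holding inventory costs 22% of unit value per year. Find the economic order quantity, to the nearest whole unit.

Q* ≈ 252 bolts

Annual demand D = 70.9 × 50 = 3,545.
Holding cost H = 0.22 × £101.00 = £22.2200 per unit per year.
EOQ = √(2DS / H) = √(2 × 3,545 × 199 / 22.22).
= √(1,410,910 / 22.22) = √63,497.2997 ≈ 251.987.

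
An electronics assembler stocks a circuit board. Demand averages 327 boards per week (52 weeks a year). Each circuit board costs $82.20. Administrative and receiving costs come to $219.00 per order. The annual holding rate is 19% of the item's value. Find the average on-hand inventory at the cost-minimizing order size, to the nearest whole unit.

Annual demand D = 327 × 52 = 17,004.
Holding cost H = 0.19 × $82.20 = $15.6180 per unit per year.
The optimal lot size = √(2DS/H) = √(2 × 17,004 × 219 / 15.618) ≈ 690.56.
Average inventory = Q*/2 ≈ 690.56 / 2 = 345.279.

Average inventory ≈ 345 boards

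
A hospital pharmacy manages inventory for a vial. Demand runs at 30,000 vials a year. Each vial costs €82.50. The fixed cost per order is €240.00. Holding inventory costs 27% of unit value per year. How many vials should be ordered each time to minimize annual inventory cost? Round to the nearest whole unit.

Q* ≈ 804 vials

Holding cost H = 0.27 × €82.50 = €22.2750 per unit per year.
EOQ = √(2DS / H) = √(2 × 30,000 × 240 / 22.275).
= √(14,400,000 / 22.275) = √646,464.6465 ≈ 804.030.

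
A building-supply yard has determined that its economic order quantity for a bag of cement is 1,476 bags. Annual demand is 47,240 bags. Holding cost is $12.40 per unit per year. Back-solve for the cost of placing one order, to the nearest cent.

S ≈ $285.93

Squaring Q* = √(2DS/H) gives Q*² = 2DS/H.
From Q* = √(2DS/H): S = Q*²H / (2D) = 1,476² × 12.4 / (2 × 47,240) = 285.9266.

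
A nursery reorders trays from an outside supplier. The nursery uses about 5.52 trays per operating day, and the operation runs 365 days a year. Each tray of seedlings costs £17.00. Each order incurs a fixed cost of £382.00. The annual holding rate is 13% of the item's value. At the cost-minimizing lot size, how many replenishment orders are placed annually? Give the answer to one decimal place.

N ≈ 2.4 orders per year

Annual demand D = 5.52 × 365 = 2,014.8.
Holding cost H = 0.13 × £17.00 = £2.2100 per unit per year.
EOQ = √(2DS/H) = √(2 × 2,014.8 × 382 / 2.21) ≈ 834.58.
Orders per year = D / Q* = 2,014.8 / 834.58 ≈ 2.414.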